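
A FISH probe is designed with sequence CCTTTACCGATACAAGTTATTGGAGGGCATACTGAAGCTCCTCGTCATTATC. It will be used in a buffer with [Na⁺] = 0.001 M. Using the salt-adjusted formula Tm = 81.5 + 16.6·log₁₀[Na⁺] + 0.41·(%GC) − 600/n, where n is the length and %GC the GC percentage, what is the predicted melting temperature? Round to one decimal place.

Length n = 52. Base counts: G=10, T=16, C=13, A=13
G+C = 23, so %GC = 23/52 × 100 = 44.231%
Salt term: 16.6 × (-3) = -49.8
GC term: 0.41 × 44.231 = 18.135; length term: −600/52 = −11.538
Tm = 81.5 + (-49.8) + 18.135 − 11.538 = 38.297 → 38.3°C

38.3°C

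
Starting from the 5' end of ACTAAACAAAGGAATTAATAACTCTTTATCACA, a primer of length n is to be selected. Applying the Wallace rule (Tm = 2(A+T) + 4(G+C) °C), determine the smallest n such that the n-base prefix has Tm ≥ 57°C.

n = 24

First 23 bases: ACTAAACAAAGGAATTAATAACT → Tm = 56°C (< 57°C)
First 24 bases: ACTAAACAAAGGAATTAATAACTC → Tm = 60°C (≥ 57°C)
Since every base adds ≥2°C, Tm only increases with n, so the threshold is first crossed at n = 24.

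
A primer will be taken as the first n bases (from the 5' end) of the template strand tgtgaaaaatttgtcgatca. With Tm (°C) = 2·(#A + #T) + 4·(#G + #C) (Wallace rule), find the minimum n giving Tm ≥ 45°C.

First 17 bases: TGTGAAAAATTTGTCGA → Tm = 44°C (< 45°C)
First 18 bases: TGTGAAAAATTTGTCGAT → Tm = 46°C (≥ 45°C)
Since every base adds ≥2°C, Tm only increases with n, so the threshold is first crossed at n = 18.

n = 18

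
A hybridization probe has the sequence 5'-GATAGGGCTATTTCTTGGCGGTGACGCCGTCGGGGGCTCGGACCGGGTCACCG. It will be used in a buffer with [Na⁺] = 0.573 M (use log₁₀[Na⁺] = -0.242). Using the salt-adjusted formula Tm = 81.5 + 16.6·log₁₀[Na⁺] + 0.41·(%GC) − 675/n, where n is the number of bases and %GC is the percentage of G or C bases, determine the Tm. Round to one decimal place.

Length n = 53. T=11, C=14, G=22, A=6
G+C = 36, so %GC = 36/53 × 100 = 67.925%
Salt term: 16.6 × (-0.242) = -4.017
GC term: 0.41 × 67.925 = 27.849; length term: −675/53 = −12.736
Tm = 81.5 + (-4.017) + 27.849 − 12.736 = 92.596 → 92.6°C

92.6°C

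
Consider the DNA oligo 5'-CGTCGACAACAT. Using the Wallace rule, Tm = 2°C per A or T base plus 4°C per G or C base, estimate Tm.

36°C

Base counts: G=2, A=4, C=4, T=2
A+T = 6, G+C = 6
Tm = 2(6) + 4(6) = 12 + 24 = 36°C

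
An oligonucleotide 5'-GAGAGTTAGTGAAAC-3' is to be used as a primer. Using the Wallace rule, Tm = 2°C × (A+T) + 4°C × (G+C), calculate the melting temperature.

42°C

Counting bases: C=1, A=6, G=5, T=3
A+T = 9, G+C = 6
Tm = 2(9) + 4(6) = 18 + 24 = 42°C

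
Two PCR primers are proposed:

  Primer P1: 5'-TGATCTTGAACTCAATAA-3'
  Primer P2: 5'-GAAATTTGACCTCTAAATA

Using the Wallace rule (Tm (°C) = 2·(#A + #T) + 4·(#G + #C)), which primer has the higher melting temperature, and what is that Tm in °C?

Primer P1: A+T=13, G+C=5 → Tm = 2(13)+4(5) = 46°C
Primer P2: A+T=14, G+C=5 → Tm = 2(14)+4(5) = 48°C
46°C vs 48°C → primer P2 is higher.

Primer P2, 48°C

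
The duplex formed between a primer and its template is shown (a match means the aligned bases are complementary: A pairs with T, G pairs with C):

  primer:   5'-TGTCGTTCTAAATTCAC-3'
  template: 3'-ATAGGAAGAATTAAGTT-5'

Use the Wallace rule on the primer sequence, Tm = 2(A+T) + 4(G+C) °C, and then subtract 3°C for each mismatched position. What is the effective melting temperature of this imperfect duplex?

Primer base counts: A=4, T=7, G=2, C=4 → A+T=11, G+C=6
Perfect-match Tm = 2(11) + 4(6) = 22 + 24 = 46°C
Mismatches (positions where the bases are not complementary): 4 (at positions 2, 5, 10, 17)
Effective Tm = 46 − 4×3 = 46 − 12 = 34°C

34°C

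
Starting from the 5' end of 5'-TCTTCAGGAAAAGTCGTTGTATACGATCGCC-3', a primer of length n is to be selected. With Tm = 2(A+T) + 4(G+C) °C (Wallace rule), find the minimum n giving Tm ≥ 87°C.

n = 31

First 30 bases: TCTTCAGGAAAAGTCGTTGTATACGATCGC → Tm = 86°C (< 87°C)
First 31 bases: TCTTCAGGAAAAGTCGTTGTATACGATCGCC → Tm = 90°C (≥ 87°C)
Each additional base adds 2°C (A/T) or 4°C (G/C), so Tm is non-decreasing in n; n = 31 is the first length to reach 87°C.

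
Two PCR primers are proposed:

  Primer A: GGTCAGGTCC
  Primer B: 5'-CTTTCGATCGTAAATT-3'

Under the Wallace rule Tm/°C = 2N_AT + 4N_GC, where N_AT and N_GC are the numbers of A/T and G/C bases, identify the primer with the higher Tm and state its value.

Primer B, 42°C

Primer A: A+T=3, G+C=7 → Tm = 2(3)+4(7) = 34°C
Primer B: A+T=11, G+C=5 → Tm = 2(11)+4(5) = 42°C
34°C vs 42°C → primer B is higher.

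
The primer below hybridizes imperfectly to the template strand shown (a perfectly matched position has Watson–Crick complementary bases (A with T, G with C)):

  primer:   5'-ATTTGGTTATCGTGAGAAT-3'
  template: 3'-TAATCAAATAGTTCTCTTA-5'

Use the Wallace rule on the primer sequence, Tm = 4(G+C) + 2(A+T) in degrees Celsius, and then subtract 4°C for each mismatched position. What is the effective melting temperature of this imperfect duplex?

34°C

Primer base counts: A=5, T=8, G=5, C=1 → A+T=13, G+C=6
Perfect-match Tm = 2(13) + 4(6) = 26 + 24 = 50°C
Mismatches (positions where the bases are not complementary): 4 (at positions 4, 6, 12, 13)
Effective Tm = 50 − 4×4 = 50 − 16 = 34°C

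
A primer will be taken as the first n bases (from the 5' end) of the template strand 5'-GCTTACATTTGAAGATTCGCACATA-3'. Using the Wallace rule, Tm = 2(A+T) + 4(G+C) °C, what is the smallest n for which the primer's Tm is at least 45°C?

n = 18

First 17 bases: GCTTACATTTGAAGATT → Tm = 44°C (< 45°C)
First 18 bases: GCTTACATTTGAAGATTC → Tm = 48°C (≥ 45°C)
Each additional base adds 2°C (A/T) or 4°C (G/C), so Tm is non-decreasing in n; n = 18 is the first length to reach 45°C.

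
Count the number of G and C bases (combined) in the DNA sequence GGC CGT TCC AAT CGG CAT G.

12

Base counts: A=3, C=6, T=4, G=6
G+C = 6 + 6 = 12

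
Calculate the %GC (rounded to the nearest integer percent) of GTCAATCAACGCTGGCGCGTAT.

55%

Base counts: T=5, G=6, A=5, C=6
G+C = 6 + 6 = 12 out of 22 bases
%GC = 12/22 × 100 = 54.55% ≈ 55%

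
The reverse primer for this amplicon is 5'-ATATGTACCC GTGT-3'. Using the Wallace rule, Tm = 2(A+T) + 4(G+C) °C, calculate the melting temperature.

Counting bases: G=3, C=3, A=3, T=5
So N_AT = 8 and N_GC = 6.
Tm = 2(8) + 4(6) = 16 + 24 = 40°C

40°C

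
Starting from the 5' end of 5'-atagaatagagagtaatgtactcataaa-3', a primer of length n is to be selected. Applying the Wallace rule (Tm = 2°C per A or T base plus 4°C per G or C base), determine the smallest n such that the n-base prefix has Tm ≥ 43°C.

First 17 bases: ATAGAATAGAGAGTAAT → Tm = 42°C (< 43°C)
First 18 bases: ATAGAATAGAGAGTAATG → Tm = 46°C (≥ 43°C)
Since every base adds ≥2°C, Tm only increases with n, so the threshold is first crossed at n = 18.

n = 18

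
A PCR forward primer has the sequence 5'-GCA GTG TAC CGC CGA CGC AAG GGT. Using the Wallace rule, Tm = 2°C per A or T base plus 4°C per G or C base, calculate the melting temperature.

Counting bases: G=9, T=3, C=7, A=5
AT pairs contribute 8, GC pairs contribute 16.
Tm = 4·16 + 2·8 = 64 + 16 = 80°C

80°C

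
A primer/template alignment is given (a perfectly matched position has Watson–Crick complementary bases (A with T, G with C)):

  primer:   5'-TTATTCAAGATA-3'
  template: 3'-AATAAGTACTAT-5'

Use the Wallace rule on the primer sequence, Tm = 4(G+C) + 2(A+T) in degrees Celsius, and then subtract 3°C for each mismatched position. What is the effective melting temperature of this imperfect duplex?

25°C

Primer base counts: A=5, T=5, G=1, C=1 → A+T=10, G+C=2
Perfect-match Tm = 2(10) + 4(2) = 20 + 8 = 28°C
Mismatches (positions where the bases are not complementary): 1 (at position 8)
Effective Tm = 28 − 1×3 = 28 − 3 = 25°C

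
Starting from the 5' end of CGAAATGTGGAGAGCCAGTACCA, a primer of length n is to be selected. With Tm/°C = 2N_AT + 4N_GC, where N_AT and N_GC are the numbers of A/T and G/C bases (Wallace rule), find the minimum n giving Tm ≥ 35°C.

n = 12

First 11 bases: CGAAATGTGGA → Tm = 32°C (< 35°C)
First 12 bases: CGAAATGTGGAG → Tm = 36°C (≥ 35°C)
Since every base adds ≥2°C, Tm only increases with n, so the threshold is first crossed at n = 12.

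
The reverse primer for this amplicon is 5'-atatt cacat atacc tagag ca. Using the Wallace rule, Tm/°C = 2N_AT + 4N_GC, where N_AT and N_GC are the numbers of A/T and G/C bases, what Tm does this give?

58°C

Base counts: T=6, A=9, C=5, G=2
A+T = 15, G+C = 7
Tm = 2(15) + 4(7) = 30 + 28 = 58°C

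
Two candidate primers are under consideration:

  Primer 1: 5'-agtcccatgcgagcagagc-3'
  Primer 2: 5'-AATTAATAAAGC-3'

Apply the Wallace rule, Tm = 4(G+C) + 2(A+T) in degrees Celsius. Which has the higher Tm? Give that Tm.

Primer 1: A+T=7, G+C=12 → Tm = 2(7)+4(12) = 62°C
Primer 2: A+T=10, G+C=2 → Tm = 2(10)+4(2) = 28°C
62°C vs 28°C → primer 1 is higher.

Primer 1, 62°C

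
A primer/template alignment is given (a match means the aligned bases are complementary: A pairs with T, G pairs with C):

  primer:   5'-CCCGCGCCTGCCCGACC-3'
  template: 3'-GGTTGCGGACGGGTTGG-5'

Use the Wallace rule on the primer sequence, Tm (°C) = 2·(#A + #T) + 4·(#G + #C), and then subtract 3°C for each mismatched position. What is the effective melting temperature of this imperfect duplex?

Primer base counts: A=1, T=1, G=4, C=11 → A+T=2, G+C=15
Perfect-match Tm = 2(2) + 4(15) = 4 + 60 = 64°C
Mismatches (positions where the bases are not complementary): 3 (at positions 3, 4, 14)
Effective Tm = 64 − 3×3 = 64 − 9 = 55°C

55°C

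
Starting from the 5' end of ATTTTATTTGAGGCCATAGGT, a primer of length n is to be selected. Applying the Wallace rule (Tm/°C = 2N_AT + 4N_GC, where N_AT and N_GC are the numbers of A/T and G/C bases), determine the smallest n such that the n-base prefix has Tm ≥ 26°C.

First 11 bases: ATTTTATTTGA → Tm = 24°C (< 26°C)
First 12 bases: ATTTTATTTGAG → Tm = 28°C (≥ 26°C)
Each additional base adds 2°C (A/T) or 4°C (G/C), so Tm is non-decreasing in n; n = 12 is the first length to reach 26°C.

n = 12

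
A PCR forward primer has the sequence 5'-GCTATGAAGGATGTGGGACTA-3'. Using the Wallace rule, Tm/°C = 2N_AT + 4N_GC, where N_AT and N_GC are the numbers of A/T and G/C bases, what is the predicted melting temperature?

G=8, A=6, T=5, C=2
So N_AT = 11 and N_GC = 10.
Tm = 2(11) + 4(10) = 22 + 40 = 62°C

62°C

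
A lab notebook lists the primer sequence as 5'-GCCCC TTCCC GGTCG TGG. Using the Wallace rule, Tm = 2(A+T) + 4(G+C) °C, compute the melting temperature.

Base counts: A=0, G=6, T=4, C=8
AT pairs contribute 4, GC pairs contribute 14.
Tm = 4·14 + 2·4 = 56 + 8 = 64°C

64°C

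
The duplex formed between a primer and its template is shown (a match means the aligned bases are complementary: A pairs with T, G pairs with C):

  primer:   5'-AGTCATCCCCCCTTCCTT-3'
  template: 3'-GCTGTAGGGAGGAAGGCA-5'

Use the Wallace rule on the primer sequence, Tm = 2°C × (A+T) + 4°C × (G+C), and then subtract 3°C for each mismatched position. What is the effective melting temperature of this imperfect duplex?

44°C

Primer base counts: A=2, T=6, G=1, C=9 → A+T=8, G+C=10
Perfect-match Tm = 2(8) + 4(10) = 16 + 40 = 56°C
Mismatches (positions where the bases are not complementary): 4 (at positions 1, 3, 10, 17)
Effective Tm = 56 − 4×3 = 56 − 12 = 44°C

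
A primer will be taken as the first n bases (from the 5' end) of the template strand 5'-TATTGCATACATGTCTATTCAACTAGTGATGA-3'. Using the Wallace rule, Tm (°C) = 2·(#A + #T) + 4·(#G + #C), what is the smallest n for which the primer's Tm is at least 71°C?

First 27 bases: TATTGCATACATGTCTATTCAACTAGT → Tm = 70°C (< 71°C)
First 28 bases: TATTGCATACATGTCTATTCAACTAGTG → Tm = 74°C (≥ 71°C)
Each additional base adds 2°C (A/T) or 4°C (G/C), so Tm is non-decreasing in n; n = 28 is the first length to reach 71°C.

n = 28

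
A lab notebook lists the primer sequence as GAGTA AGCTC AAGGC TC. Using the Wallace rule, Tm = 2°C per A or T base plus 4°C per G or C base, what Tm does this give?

Base counts: G=5, C=4, T=3, A=5
A+T = 8, G+C = 9
Tm = 2×8 + 4×9 = 52°C

52°C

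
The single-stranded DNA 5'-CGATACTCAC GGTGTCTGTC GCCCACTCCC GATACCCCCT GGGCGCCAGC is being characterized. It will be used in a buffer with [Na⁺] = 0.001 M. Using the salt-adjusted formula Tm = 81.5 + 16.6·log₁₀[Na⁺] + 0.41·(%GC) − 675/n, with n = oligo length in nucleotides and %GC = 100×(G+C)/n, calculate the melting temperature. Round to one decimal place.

Length n = 50. Scanning the sequence gives A=7, T=9, C=22, G=12.
G+C = 34, so %GC = 34/50 × 100 = 68%
Salt term: 16.6 × (-3) = -49.8
GC term: 0.41 × 68 = 27.88; length term: −675/50 = −13.5
Tm = 81.5 + (-49.8) + 27.88 − 13.5 = 46.08 → 46.1°C

46.1°C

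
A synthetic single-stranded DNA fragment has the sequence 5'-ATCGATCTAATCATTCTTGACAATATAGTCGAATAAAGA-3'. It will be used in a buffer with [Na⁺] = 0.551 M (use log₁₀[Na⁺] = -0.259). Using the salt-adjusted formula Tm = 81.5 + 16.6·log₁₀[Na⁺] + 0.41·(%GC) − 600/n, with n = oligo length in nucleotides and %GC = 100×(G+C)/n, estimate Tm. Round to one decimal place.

Length n = 39. T=12, G=5, C=6, A=16
G+C = 11, so %GC = 11/39 × 100 = 28.205%
Salt term: 16.6 × (-0.259) = -4.299
GC term: 0.41 × 28.205 = 11.564; length term: −600/39 = −15.385
Tm = 81.5 + (-4.299) + 11.564 − 15.385 = 73.38 → 73.4°C

73.4°C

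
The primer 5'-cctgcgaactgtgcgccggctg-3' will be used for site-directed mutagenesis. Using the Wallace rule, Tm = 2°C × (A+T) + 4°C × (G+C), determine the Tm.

Scanning the sequence gives C=8, T=4, G=8, A=2.
So N_AT = 6 and N_GC = 16.
Tm = 2(6) + 4(16) = 12 + 64 = 76°C

76°C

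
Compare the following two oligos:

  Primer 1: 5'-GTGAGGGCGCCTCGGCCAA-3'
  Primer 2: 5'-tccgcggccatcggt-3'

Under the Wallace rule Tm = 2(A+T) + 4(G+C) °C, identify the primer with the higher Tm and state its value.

Primer 1: A+T=5, G+C=14 → Tm = 2(5)+4(14) = 66°C
Primer 2: A+T=4, G+C=11 → Tm = 2(4)+4(11) = 52°C
66°C vs 52°C → primer 1 is higher.

Primer 1, 66°C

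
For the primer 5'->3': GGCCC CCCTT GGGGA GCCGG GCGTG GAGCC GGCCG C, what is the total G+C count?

31

Counting bases: T=3, G=17, A=2, C=14
G+C = 17 + 14 = 31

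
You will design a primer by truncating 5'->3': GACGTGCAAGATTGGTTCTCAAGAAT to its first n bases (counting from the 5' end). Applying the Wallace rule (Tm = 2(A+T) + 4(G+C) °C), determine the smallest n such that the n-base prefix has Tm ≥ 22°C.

First 6 bases: GACGTG → Tm = 20°C (< 22°C)
First 7 bases: GACGTGC → Tm = 24°C (≥ 22°C)
Each additional base adds 2°C (A/T) or 4°C (G/C), so Tm is non-decreasing in n; n = 7 is the first length to reach 22°C.

n = 7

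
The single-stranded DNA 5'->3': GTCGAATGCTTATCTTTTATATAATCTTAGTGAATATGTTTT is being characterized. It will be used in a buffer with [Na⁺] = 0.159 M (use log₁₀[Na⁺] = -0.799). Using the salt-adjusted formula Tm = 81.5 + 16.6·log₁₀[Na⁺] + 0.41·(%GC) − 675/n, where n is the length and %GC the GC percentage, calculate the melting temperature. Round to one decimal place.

Length n = 42. Counting bases: G=6, T=21, C=4, A=11
G+C = 10, so %GC = 10/42 × 100 = 23.81%
Salt term: 16.6 × (-0.799) = -13.263
GC term: 0.41 × 23.81 = 9.762; length term: −675/42 = −16.071
Tm = 81.5 + (-13.263) + 9.762 − 16.071 = 61.928 → 61.9°C

61.9°C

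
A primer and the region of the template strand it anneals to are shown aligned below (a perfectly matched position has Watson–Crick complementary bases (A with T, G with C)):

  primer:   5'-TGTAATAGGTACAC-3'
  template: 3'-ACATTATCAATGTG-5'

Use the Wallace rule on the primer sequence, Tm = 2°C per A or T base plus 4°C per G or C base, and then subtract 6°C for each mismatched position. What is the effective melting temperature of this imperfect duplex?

32°C

Primer base counts: A=5, T=4, G=3, C=2 → A+T=9, G+C=5
Perfect-match Tm = 2(9) + 4(5) = 18 + 20 = 38°C
Mismatches (positions where the bases are not complementary): 1 (at position 9)
Effective Tm = 38 − 1×6 = 38 − 6 = 32°C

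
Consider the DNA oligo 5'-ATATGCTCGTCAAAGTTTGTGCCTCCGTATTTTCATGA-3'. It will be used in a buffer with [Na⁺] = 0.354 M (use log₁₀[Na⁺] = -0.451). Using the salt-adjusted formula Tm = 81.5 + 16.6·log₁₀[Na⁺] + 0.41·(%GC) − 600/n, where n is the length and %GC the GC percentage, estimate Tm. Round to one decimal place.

Length n = 38. Scanning the sequence gives G=7, A=8, T=15, C=8.
G+C = 15, so %GC = 15/38 × 100 = 39.474%
Salt term: 16.6 × (-0.451) = -7.487
GC term: 0.41 × 39.474 = 16.184; length term: −600/38 = −15.789
Tm = 81.5 + (-7.487) + 16.184 − 15.789 = 74.408 → 74.4°C

74.4°C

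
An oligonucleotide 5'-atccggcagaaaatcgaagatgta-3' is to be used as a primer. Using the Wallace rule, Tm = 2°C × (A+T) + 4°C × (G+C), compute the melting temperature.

C=4, A=10, T=4, G=6
So N_AT = 14 and N_GC = 10.
Tm = 2(14) + 4(10) = 28 + 40 = 68°C

68°C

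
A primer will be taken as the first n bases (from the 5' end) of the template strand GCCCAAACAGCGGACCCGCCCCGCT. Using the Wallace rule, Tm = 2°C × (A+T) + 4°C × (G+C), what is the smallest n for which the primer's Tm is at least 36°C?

First 10 bases: GCCCAAACAG → Tm = 32°C (< 36°C)
First 11 bases: GCCCAAACAGC → Tm = 36°C (≥ 36°C)
Each additional base adds 2°C (A/T) or 4°C (G/C), so Tm is non-decreasing in n; n = 11 is the first length to reach 36°C.

n = 11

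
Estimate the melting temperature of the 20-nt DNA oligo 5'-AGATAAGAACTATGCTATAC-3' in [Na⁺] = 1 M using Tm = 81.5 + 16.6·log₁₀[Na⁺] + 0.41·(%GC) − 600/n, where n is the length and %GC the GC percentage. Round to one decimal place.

Length n = 20. Scanning the sequence gives A=9, T=5, C=3, G=3.
G+C = 6, so %GC = 6/20 × 100 = 30%
Salt term: 16.6 × (0) = 0
GC term: 0.41 × 30 = 12.3; length term: −600/20 = −30
Tm = 81.5 + (0) + 12.3 − 30 = 63.8 → 63.8°C

63.8°C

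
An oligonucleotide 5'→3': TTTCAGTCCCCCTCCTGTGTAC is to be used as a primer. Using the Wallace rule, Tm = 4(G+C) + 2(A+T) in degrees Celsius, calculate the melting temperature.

C=9, A=2, G=3, T=8
AT pairs contribute 10, GC pairs contribute 12.
Tm = 2×10 + 4×12 = 68°C

68°C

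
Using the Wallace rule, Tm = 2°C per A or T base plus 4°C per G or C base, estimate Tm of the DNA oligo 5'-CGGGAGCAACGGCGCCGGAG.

Base counts: G=10, T=0, A=4, C=6
A+T = 4, G+C = 16
Tm = 2×4 + 4×16 = 72°C

72°C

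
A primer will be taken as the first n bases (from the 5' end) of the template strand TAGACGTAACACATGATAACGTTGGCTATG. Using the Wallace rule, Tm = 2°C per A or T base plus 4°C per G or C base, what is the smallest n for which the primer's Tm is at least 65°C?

First 23 bases: TAGACGTAACACATGATAACGTT → Tm = 62°C (< 65°C)
First 24 bases: TAGACGTAACACATGATAACGTTG → Tm = 66°C (≥ 65°C)
Since every base adds ≥2°C, Tm only increases with n, so the threshold is first crossed at n = 24.

n = 24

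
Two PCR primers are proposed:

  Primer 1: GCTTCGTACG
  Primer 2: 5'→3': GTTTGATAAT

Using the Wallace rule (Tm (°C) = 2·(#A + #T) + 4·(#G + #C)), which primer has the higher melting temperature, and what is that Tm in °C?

Primer 1: A+T=4, G+C=6 → Tm = 2(4)+4(6) = 32°C
Primer 2: A+T=8, G+C=2 → Tm = 2(8)+4(2) = 24°C
32°C vs 24°C → primer 1 is higher.

Primer 1, 32°C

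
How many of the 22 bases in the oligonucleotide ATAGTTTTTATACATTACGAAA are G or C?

4

Scanning the sequence gives G=2, C=2, A=9, T=9.
Total G or C: 2 + 2 = 4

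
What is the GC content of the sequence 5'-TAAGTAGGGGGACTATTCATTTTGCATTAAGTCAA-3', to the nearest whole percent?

Scanning the sequence gives G=8, A=11, C=4, T=12.
G+C = 8 + 4 = 12 out of 35 bases
%GC = 12/35 × 100 = 34.29% ≈ 34%

34%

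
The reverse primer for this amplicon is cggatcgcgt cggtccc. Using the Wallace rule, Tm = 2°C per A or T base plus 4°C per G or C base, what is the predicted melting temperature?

60°C

Base counts: T=3, C=7, G=6, A=1
AT pairs contribute 4, GC pairs contribute 13.
Tm = 4·13 + 2·4 = 52 + 8 = 60°C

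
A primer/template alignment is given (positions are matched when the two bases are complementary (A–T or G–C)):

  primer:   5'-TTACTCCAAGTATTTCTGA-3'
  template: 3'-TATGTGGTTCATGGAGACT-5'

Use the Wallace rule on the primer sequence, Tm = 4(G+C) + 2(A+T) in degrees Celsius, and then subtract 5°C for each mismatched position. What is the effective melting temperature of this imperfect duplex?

Primer base counts: A=5, T=8, G=2, C=4 → A+T=13, G+C=6
Perfect-match Tm = 2(13) + 4(6) = 26 + 24 = 50°C
Mismatches (positions where the bases are not complementary): 4 (at positions 1, 5, 13, 14)
Effective Tm = 50 − 4×5 = 50 − 20 = 30°C

30°C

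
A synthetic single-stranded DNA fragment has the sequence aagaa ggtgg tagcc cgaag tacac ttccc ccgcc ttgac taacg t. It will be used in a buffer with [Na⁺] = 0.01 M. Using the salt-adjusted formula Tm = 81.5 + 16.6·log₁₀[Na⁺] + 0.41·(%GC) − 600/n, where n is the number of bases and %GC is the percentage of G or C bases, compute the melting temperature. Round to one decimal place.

57.5°C

Length n = 46. Base counts: G=11, C=14, T=9, A=12
G+C = 25, so %GC = 25/46 × 100 = 54.348%
Salt term: 16.6 × (-2) = -33.2
GC term: 0.41 × 54.348 = 22.283; length term: −600/46 = −13.043
Tm = 81.5 + (-33.2) + 22.283 − 13.043 = 57.54 → 57.5°C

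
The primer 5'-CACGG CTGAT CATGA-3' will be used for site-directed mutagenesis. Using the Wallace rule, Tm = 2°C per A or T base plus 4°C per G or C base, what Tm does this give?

Counting bases: A=4, T=3, G=4, C=4
So N_AT = 7 and N_GC = 8.
Tm = 2(7) + 4(8) = 14 + 32 = 46°C

46°C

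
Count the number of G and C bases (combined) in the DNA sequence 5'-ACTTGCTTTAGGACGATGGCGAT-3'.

Scanning the sequence gives C=4, T=7, G=7, A=5.
Total G or C: 7 + 4 = 11

11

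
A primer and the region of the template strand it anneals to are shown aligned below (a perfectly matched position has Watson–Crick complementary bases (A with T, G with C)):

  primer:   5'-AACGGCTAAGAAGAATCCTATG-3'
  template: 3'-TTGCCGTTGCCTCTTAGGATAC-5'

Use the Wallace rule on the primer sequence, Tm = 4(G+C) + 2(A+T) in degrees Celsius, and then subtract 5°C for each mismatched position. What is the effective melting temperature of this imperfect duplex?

Primer base counts: A=9, T=4, G=5, C=4 → A+T=13, G+C=9
Perfect-match Tm = 2(13) + 4(9) = 26 + 36 = 62°C
Mismatches (positions where the bases are not complementary): 3 (at positions 7, 9, 11)
Effective Tm = 62 − 3×5 = 62 − 15 = 47°C

47°C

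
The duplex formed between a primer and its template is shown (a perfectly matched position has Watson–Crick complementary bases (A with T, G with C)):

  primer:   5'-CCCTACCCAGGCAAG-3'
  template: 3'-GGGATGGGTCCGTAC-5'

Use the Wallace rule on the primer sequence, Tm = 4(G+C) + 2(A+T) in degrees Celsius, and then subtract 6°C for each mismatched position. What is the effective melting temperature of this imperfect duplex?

44°C

Primer base counts: A=4, T=1, G=3, C=7 → A+T=5, G+C=10
Perfect-match Tm = 2(5) + 4(10) = 10 + 40 = 50°C
Mismatches (positions where the bases are not complementary): 1 (at position 14)
Effective Tm = 50 − 1×6 = 50 − 6 = 44°C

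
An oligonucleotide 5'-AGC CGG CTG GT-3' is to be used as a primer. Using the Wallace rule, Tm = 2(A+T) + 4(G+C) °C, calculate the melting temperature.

38°C

T=2, A=1, G=5, C=3
A+T = 3, G+C = 8
Tm = 2(3) + 4(8) = 6 + 32 = 38°C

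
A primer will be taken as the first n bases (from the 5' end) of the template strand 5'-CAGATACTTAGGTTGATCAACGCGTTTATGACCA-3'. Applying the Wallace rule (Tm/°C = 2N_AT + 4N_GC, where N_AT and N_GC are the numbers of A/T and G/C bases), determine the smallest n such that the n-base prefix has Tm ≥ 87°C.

n = 32

First 31 bases: CAGATACTTAGGTTGATCAACGCGTTTATGA → Tm = 86°C (< 87°C)
First 32 bases: CAGATACTTAGGTTGATCAACGCGTTTATGAC → Tm = 90°C (≥ 87°C)
Since every base adds ≥2°C, Tm only increases with n, so the threshold is first crossed at n = 32.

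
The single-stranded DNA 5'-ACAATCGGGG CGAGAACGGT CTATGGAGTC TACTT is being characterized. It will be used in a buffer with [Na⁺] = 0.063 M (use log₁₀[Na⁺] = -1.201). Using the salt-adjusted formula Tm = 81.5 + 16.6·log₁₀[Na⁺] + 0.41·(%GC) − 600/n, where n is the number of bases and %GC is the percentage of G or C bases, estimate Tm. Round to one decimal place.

65.5°C

Length n = 35. Counting bases: A=9, T=8, G=11, C=7
G+C = 18, so %GC = 18/35 × 100 = 51.429%
Salt term: 16.6 × (-1.201) = -19.937
GC term: 0.41 × 51.429 = 21.086; length term: −600/35 = −17.143
Tm = 81.5 + (-19.937) + 21.086 − 17.143 = 65.506 → 65.5°C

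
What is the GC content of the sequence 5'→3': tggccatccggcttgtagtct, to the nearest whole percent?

57%

C=6, G=6, A=2, T=7
G+C = 6 + 6 = 12 out of 21 bases
%GC = 12/21 × 100 = 57.14% ≈ 57%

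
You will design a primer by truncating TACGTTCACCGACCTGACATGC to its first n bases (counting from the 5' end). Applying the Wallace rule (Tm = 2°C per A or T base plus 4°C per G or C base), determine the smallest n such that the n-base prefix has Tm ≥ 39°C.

n = 13

First 12 bases: TACGTTCACCGA → Tm = 36°C (< 39°C)
First 13 bases: TACGTTCACCGAC → Tm = 40°C (≥ 39°C)
Each additional base adds 2°C (A/T) or 4°C (G/C), so Tm is non-decreasing in n; n = 13 is the first length to reach 39°C.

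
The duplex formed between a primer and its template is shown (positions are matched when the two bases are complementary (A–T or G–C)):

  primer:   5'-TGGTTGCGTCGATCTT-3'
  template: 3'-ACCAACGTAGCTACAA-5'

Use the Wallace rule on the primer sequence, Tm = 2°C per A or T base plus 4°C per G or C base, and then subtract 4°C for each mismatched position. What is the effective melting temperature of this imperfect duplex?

Primer base counts: A=1, T=7, G=5, C=3 → A+T=8, G+C=8
Perfect-match Tm = 2(8) + 4(8) = 16 + 32 = 48°C
Mismatches (positions where the bases are not complementary): 2 (at positions 8, 14)
Effective Tm = 48 − 2×4 = 48 − 8 = 40°C

40°C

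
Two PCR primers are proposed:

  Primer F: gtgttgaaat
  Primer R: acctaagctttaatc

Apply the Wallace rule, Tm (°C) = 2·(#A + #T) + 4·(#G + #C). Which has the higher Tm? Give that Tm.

Primer R, 40°C

Primer F: A+T=7, G+C=3 → Tm = 2(7)+4(3) = 26°C
Primer R: A+T=10, G+C=5 → Tm = 2(10)+4(5) = 40°C
26°C vs 40°C → primer R is higher.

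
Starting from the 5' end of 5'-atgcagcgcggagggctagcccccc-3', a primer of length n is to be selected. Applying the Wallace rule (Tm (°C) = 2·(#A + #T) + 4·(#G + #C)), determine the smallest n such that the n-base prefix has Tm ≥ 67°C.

n = 20

First 19 bases: ATGCAGCGCGGAGGGCTAG → Tm = 64°C (< 67°C)
First 20 bases: ATGCAGCGCGGAGGGCTAGC → Tm = 68°C (≥ 67°C)
Each additional base adds 2°C (A/T) or 4°C (G/C), so Tm is non-decreasing in n; n = 20 is the first length to reach 67°C.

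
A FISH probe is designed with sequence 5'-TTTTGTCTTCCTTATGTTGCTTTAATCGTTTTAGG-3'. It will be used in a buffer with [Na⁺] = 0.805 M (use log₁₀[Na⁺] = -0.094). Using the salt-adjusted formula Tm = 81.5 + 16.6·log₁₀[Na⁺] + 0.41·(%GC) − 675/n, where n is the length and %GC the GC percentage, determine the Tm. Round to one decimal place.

Length n = 35. Counting bases: A=4, G=6, T=20, C=5
G+C = 11, so %GC = 11/35 × 100 = 31.429%
Salt term: 16.6 × (-0.094) = -1.56
GC term: 0.41 × 31.429 = 12.886; length term: −675/35 = −19.286
Tm = 81.5 + (-1.56) + 12.886 − 19.286 = 73.54 → 73.5°C

73.5°C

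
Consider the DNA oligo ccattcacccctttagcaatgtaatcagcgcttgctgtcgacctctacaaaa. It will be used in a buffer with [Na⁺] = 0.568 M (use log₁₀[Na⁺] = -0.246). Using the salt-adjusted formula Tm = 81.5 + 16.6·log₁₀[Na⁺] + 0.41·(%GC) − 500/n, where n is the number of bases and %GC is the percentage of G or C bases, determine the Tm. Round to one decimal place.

86.7°C

Length n = 52. Counting bases: T=14, A=14, C=17, G=7
G+C = 24, so %GC = 24/52 × 100 = 46.154%
Salt term: 16.6 × (-0.246) = -4.084
GC term: 0.41 × 46.154 = 18.923; length term: −500/52 = −9.615
Tm = 81.5 + (-4.084) + 18.923 − 9.615 = 86.724 → 86.7°C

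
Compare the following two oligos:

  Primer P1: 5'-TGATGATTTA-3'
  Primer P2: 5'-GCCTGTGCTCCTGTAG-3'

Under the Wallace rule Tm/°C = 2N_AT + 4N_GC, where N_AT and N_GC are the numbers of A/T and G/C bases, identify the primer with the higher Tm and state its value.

Primer P1: A+T=8, G+C=2 → Tm = 2(8)+4(2) = 24°C
Primer P2: A+T=6, G+C=10 → Tm = 2(6)+4(10) = 52°C
24°C vs 52°C → primer P2 is higher.

Primer P2, 52°C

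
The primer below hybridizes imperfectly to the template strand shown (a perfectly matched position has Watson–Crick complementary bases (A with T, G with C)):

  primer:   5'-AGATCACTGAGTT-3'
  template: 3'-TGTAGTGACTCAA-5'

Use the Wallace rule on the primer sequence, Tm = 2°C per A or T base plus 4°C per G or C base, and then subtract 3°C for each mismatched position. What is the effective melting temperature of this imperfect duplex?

33°C

Primer base counts: A=4, T=4, G=3, C=2 → A+T=8, G+C=5
Perfect-match Tm = 2(8) + 4(5) = 16 + 20 = 36°C
Mismatches (positions where the bases are not complementary): 1 (at position 2)
Effective Tm = 36 − 1×3 = 36 − 3 = 33°C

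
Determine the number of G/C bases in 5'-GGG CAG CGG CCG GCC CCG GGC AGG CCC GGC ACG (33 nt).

30

Scanning the sequence gives G=16, T=0, A=3, C=14.
Total G or C: 16 + 14 = 30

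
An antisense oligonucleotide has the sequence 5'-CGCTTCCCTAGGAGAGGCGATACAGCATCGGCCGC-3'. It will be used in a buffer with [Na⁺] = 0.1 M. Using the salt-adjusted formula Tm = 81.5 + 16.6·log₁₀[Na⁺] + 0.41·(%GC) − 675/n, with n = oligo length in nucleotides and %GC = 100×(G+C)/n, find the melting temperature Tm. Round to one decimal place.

72.6°C

Length n = 35. Scanning the sequence gives T=5, A=7, C=12, G=11.
G+C = 23, so %GC = 23/35 × 100 = 65.714%
Salt term: 16.6 × (-1) = -16.6
GC term: 0.41 × 65.714 = 26.943; length term: −675/35 = −19.286
Tm = 81.5 + (-16.6) + 26.943 − 19.286 = 72.557 → 72.6°C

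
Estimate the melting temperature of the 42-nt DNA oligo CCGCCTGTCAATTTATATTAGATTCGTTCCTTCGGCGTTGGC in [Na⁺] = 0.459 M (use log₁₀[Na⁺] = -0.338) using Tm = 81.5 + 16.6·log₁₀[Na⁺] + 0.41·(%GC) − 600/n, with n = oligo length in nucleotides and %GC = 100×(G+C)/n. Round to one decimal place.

81.1°C

Length n = 42. Scanning the sequence gives T=16, G=9, C=11, A=6.
G+C = 20, so %GC = 20/42 × 100 = 47.619%
Salt term: 16.6 × (-0.338) = -5.611
GC term: 0.41 × 47.619 = 19.524; length term: −600/42 = −14.286
Tm = 81.5 + (-5.611) + 19.524 − 14.286 = 81.127 → 81.1°C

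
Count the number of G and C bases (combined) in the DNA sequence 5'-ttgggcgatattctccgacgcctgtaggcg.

C=8, A=4, G=10, T=8
Total G or C: 10 + 8 = 18

18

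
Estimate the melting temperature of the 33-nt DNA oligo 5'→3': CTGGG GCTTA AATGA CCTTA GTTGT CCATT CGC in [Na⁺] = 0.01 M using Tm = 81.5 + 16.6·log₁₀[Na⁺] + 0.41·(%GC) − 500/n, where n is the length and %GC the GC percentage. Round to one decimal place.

Length n = 33. Counting bases: T=11, G=8, A=6, C=8
G+C = 16, so %GC = 16/33 × 100 = 48.485%
Salt term: 16.6 × (-2) = -33.2
GC term: 0.41 × 48.485 = 19.879; length term: −500/33 = −15.152
Tm = 81.5 + (-33.2) + 19.879 − 15.152 = 53.027 → 53.0°C

53.0°C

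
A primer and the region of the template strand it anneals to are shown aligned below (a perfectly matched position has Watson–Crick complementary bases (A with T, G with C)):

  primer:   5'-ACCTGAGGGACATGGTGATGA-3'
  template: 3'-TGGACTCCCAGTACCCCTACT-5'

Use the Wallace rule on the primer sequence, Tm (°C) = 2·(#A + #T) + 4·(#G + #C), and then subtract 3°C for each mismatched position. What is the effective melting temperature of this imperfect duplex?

58°C

Primer base counts: A=6, T=4, G=8, C=3 → A+T=10, G+C=11
Perfect-match Tm = 2(10) + 4(11) = 20 + 44 = 64°C
Mismatches (positions where the bases are not complementary): 2 (at positions 10, 16)
Effective Tm = 64 − 2×3 = 64 − 6 = 58°C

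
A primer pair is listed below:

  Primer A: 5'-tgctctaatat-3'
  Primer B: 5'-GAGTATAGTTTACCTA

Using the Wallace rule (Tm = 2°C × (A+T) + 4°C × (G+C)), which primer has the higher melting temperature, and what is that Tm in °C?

Primer B, 42°C

Primer A: A+T=8, G+C=3 → Tm = 2(8)+4(3) = 28°C
Primer B: A+T=11, G+C=5 → Tm = 2(11)+4(5) = 42°C
28°C vs 42°C → primer B is higher.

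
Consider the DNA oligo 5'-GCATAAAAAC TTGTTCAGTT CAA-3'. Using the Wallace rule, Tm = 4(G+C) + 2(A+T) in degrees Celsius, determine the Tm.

60°C

T=7, A=9, G=3, C=4
A+T = 16, G+C = 7
Tm = 4·7 + 2·16 = 28 + 32 = 60°C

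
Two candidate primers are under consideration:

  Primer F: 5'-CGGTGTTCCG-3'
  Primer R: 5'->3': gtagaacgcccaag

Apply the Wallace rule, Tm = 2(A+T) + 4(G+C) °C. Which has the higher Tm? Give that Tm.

Primer F: A+T=3, G+C=7 → Tm = 2(3)+4(7) = 34°C
Primer R: A+T=6, G+C=8 → Tm = 2(6)+4(8) = 44°C
34°C vs 44°C → primer R is higher.

Primer R, 44°C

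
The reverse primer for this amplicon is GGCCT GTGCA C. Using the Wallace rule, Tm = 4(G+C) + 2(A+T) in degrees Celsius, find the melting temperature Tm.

Counting bases: C=4, T=2, G=4, A=1
AT pairs contribute 3, GC pairs contribute 8.
Tm = 4·8 + 2·3 = 32 + 6 = 38°C

38°C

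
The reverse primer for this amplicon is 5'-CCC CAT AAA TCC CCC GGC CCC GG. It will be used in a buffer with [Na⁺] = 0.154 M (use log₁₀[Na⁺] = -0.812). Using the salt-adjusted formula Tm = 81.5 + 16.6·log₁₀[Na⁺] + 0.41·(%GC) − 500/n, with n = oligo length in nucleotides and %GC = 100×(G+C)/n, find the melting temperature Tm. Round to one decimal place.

76.6°C

Length n = 23. Scanning the sequence gives A=4, C=13, T=2, G=4.
G+C = 17, so %GC = 17/23 × 100 = 73.913%
Salt term: 16.6 × (-0.812) = -13.479
GC term: 0.41 × 73.913 = 30.304; length term: −500/23 = −21.739
Tm = 81.5 + (-13.479) + 30.304 − 21.739 = 76.586 → 76.6°C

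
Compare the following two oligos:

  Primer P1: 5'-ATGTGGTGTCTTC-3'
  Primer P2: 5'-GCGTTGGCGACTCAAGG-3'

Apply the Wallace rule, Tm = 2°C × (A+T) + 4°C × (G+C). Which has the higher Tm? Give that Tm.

Primer P2, 56°C

Primer P1: A+T=7, G+C=6 → Tm = 2(7)+4(6) = 38°C
Primer P2: A+T=6, G+C=11 → Tm = 2(6)+4(11) = 56°C
38°C vs 56°C → primer P2 is higher.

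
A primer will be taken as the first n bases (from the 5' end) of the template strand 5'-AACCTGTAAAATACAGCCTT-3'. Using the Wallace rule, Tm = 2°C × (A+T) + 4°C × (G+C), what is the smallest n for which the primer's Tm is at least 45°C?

First 16 bases: AACCTGTAAAATACAG → Tm = 42°C (< 45°C)
First 17 bases: AACCTGTAAAATACAGC → Tm = 46°C (≥ 45°C)
Each additional base adds 2°C (A/T) or 4°C (G/C), so Tm is non-decreasing in n; n = 17 is the first length to reach 45°C.

n = 17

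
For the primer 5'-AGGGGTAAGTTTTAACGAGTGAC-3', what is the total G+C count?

10

Base counts: G=8, C=2, T=6, A=7
Total G or C: 8 + 2 = 10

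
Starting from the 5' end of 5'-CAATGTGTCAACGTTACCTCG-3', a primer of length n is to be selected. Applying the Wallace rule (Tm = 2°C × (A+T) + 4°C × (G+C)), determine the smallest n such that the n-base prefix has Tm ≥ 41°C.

n = 15

First 14 bases: CAATGTGTCAACGT → Tm = 40°C (< 41°C)
First 15 bases: CAATGTGTCAACGTT → Tm = 42°C (≥ 41°C)
Each additional base adds 2°C (A/T) or 4°C (G/C), so Tm is non-decreasing in n; n = 15 is the first length to reach 41°C.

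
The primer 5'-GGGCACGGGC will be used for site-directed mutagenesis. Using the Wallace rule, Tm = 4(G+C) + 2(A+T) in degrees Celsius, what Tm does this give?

Scanning the sequence gives G=6, C=3, A=1, T=0.
A+T = 1, G+C = 9
Tm = 4·9 + 2·1 = 36 + 2 = 38°C

38°C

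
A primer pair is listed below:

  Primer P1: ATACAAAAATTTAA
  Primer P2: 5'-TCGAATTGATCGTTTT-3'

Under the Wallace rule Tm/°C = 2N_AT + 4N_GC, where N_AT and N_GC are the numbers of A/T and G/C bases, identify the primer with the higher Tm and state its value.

Primer P1: A+T=13, G+C=1 → Tm = 2(13)+4(1) = 30°C
Primer P2: A+T=11, G+C=5 → Tm = 2(11)+4(5) = 42°C
30°C vs 42°C → primer P2 is higher.

Primer P2, 42°C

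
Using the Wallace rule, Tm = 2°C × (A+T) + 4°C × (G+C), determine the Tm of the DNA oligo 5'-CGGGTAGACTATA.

Base counts: C=2, T=3, A=4, G=4
So N_AT = 7 and N_GC = 6.
Tm = 4·6 + 2·7 = 24 + 14 = 38°C

38°C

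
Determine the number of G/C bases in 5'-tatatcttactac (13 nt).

Scanning the sequence gives C=3, T=6, A=4, G=0.
Total G or C: 0 + 3 = 3

3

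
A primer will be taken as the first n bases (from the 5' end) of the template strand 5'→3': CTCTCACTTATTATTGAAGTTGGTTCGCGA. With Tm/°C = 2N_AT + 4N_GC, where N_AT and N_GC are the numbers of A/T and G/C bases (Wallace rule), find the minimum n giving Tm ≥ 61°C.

n = 23

First 22 bases: CTCTCACTTATTATTGAAGTTG → Tm = 58°C (< 61°C)
First 23 bases: CTCTCACTTATTATTGAAGTTGG → Tm = 62°C (≥ 61°C)
Each additional base adds 2°C (A/T) or 4°C (G/C), so Tm is non-decreasing in n; n = 23 is the first length to reach 61°C.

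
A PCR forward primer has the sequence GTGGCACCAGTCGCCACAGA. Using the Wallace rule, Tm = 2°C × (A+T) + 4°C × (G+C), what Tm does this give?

Counting bases: C=7, G=6, A=5, T=2
A+T = 7, G+C = 13
Tm = 4·13 + 2·7 = 52 + 14 = 66°C

66°C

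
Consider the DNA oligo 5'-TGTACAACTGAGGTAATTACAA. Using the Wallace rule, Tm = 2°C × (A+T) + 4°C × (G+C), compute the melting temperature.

58°C

Base counts: G=4, A=9, C=3, T=6
AT pairs contribute 15, GC pairs contribute 7.
Tm = 2(15) + 4(7) = 30 + 28 = 58°C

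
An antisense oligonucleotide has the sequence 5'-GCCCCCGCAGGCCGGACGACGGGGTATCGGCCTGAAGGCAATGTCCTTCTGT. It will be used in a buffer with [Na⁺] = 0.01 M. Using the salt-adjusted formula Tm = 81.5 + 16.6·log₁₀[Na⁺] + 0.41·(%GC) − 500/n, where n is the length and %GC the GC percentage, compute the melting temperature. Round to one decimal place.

Length n = 52. Counting bases: G=18, C=17, T=9, A=8
G+C = 35, so %GC = 35/52 × 100 = 67.308%
Salt term: 16.6 × (-2) = -33.2
GC term: 0.41 × 67.308 = 27.596; length term: −500/52 = −9.615
Tm = 81.5 + (-33.2) + 27.596 − 9.615 = 66.281 → 66.3°C

66.3°C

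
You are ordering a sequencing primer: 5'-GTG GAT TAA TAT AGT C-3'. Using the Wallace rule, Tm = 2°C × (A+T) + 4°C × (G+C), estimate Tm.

Counting bases: C=1, G=4, T=6, A=5
AT pairs contribute 11, GC pairs contribute 5.
Tm = 2(11) + 4(5) = 22 + 20 = 42°C

42°C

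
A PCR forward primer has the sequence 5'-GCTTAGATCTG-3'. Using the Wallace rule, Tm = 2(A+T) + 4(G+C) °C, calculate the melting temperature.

Counting bases: C=2, T=4, A=2, G=3
So N_AT = 6 and N_GC = 5.
Tm = 2(6) + 4(5) = 12 + 20 = 32°C

32°C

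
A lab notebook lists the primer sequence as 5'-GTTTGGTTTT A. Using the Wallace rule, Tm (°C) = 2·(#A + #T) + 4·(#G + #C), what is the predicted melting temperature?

28°C

Counting bases: T=7, G=3, A=1, C=0
AT pairs contribute 8, GC pairs contribute 3.
Tm = 2(8) + 4(3) = 16 + 12 = 28°C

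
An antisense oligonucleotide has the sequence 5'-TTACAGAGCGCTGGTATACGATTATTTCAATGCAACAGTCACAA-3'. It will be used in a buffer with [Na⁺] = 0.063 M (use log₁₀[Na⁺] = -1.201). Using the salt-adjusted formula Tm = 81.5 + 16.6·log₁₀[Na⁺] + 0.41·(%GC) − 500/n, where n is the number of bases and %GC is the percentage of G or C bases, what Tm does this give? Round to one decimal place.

66.0°C

Length n = 44. A=15, G=8, T=12, C=9
G+C = 17, so %GC = 17/44 × 100 = 38.636%
Salt term: 16.6 × (-1.201) = -19.937
GC term: 0.41 × 38.636 = 15.841; length term: −500/44 = −11.364
Tm = 81.5 + (-19.937) + 15.841 − 11.364 = 66.04 → 66.0°C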